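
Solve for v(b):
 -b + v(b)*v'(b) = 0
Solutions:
 v(b) = -sqrt(C1 + b^2)
 v(b) = sqrt(C1 + b^2)


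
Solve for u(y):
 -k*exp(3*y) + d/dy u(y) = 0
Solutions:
 u(y) = C1 + k*exp(3*y)/3


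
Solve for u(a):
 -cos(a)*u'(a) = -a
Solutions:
 u(a) = C1 + Integral(a/cos(a), a)


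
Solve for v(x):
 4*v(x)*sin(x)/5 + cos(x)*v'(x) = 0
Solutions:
 v(x) = C1*cos(x)^(4/5)


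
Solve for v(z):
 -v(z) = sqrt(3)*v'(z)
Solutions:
 v(z) = C1*exp(-sqrt(3)*z/3)


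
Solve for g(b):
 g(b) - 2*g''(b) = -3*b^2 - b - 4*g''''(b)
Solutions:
 g(b) = -3*b^2 - b + (C1*sin(sqrt(2)*b/4) + C2*cos(sqrt(2)*b/4))*exp(-sqrt(6)*b/4) + (C3*sin(sqrt(2)*b/4) + C4*cos(sqrt(2)*b/4))*exp(sqrt(6)*b/4) - 12


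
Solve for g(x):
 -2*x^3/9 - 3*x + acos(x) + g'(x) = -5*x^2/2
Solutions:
 g(x) = C1 + x^4/18 - 5*x^3/6 + 3*x^2/2 - x*acos(x) + sqrt(1 - x^2)


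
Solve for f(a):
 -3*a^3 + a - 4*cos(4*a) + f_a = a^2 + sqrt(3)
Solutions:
 f(a) = C1 + 3*a^4/4 + a^3/3 - a^2/2 + sqrt(3)*a + sin(4*a)


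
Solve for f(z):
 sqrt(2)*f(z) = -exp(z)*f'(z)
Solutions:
 f(z) = C1*exp(sqrt(2)*exp(-z))


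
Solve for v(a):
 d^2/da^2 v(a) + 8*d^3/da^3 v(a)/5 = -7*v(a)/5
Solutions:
 v(a) = C1*exp(a*(-10 + 25/(24*sqrt(66129) + 6173)^(1/3) + (24*sqrt(66129) + 6173)^(1/3))/48)*sin(sqrt(3)*a*(-(24*sqrt(66129) + 6173)^(1/3) + 25/(24*sqrt(66129) + 6173)^(1/3))/48) + C2*exp(a*(-10 + 25/(24*sqrt(66129) + 6173)^(1/3) + (24*sqrt(66129) + 6173)^(1/3))/48)*cos(sqrt(3)*a*(-(24*sqrt(66129) + 6173)^(1/3) + 25/(24*sqrt(66129) + 6173)^(1/3))/48) + C3*exp(-a*(25/(24*sqrt(66129) + 6173)^(1/3) + 5 + (24*sqrt(66129) + 6173)^(1/3))/24)


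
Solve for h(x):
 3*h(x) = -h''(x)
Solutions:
 h(x) = C1*sin(sqrt(3)*x) + C2*cos(sqrt(3)*x)


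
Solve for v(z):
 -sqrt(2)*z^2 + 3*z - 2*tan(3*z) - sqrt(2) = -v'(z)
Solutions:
 v(z) = C1 + sqrt(2)*z^3/3 - 3*z^2/2 + sqrt(2)*z - 2*log(cos(3*z))/3


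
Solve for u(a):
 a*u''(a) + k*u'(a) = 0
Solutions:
 u(a) = C1 + a^(1 - re(k))*(C2*sin(log(a)*Abs(im(k))) + C3*cos(log(a)*im(k)))


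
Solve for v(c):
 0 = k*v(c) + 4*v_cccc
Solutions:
 v(c) = C1*exp(-sqrt(2)*c*(-k)^(1/4)/2) + C2*exp(sqrt(2)*c*(-k)^(1/4)/2) + C3*exp(-sqrt(2)*I*c*(-k)^(1/4)/2) + C4*exp(sqrt(2)*I*c*(-k)^(1/4)/2)


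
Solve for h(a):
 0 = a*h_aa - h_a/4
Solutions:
 h(a) = C1 + C2*a^(5/4)


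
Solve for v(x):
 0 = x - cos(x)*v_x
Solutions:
 v(x) = C1 + Integral(x/cos(x), x)


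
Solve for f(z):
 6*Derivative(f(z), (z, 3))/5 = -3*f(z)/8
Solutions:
 f(z) = C3*exp(-2^(2/3)*5^(1/3)*z/4) + (C1*sin(2^(2/3)*sqrt(3)*5^(1/3)*z/8) + C2*cos(2^(2/3)*sqrt(3)*5^(1/3)*z/8))*exp(2^(2/3)*5^(1/3)*z/8)


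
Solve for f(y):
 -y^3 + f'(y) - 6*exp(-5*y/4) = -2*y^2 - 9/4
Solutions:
 f(y) = C1 + y^4/4 - 2*y^3/3 - 9*y/4 - 24*exp(-5*y/4)/5


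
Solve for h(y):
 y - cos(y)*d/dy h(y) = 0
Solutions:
 h(y) = C1 + Integral(y/cos(y), y)


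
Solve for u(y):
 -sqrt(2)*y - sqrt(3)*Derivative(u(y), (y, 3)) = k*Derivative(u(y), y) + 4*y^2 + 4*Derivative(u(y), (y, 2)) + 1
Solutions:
 u(y) = C1 + C2*exp(sqrt(3)*y*(sqrt(-sqrt(3)*k + 4) - 2)/3) + C3*exp(-sqrt(3)*y*(sqrt(-sqrt(3)*k + 4) + 2)/3) - 4*y^3/(3*k) - sqrt(2)*y^2/(2*k) - y/k + 16*y^2/k^2 + 4*sqrt(2)*y/k^2 + 8*sqrt(3)*y/k^2 - 128*y/k^3


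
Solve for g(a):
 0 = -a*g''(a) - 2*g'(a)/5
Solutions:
 g(a) = C1 + C2*a^(3/5)


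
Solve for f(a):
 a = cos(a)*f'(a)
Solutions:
 f(a) = C1 + Integral(a/cos(a), a)


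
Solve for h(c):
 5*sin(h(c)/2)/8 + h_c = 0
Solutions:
 5*c/8 + log(cos(h(c)/2) - 1) - log(cos(h(c)/2) + 1) = C1


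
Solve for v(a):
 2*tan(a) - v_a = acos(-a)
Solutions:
 v(a) = C1 - a*acos(-a) - sqrt(1 - a^2) - 2*log(cos(a))


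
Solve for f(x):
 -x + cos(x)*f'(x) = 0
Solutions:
 f(x) = C1 + Integral(x/cos(x), x)


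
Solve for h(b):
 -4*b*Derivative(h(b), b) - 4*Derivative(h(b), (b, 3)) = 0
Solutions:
 h(b) = C1 + Integral(C2*airyai(-b) + C3*airybi(-b), b)


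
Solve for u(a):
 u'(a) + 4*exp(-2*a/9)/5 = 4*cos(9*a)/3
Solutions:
 u(a) = C1 + 4*sin(9*a)/27 + 18*exp(-2*a/9)/5


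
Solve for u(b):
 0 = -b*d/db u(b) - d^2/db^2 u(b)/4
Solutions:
 u(b) = C1 + C2*erf(sqrt(2)*b)


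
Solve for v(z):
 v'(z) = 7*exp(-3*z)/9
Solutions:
 v(z) = C1 - 7*exp(-3*z)/27


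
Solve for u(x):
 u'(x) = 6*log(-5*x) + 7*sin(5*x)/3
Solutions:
 u(x) = C1 + 6*x*log(-x) - 6*x + 6*x*log(5) - 7*cos(5*x)/15


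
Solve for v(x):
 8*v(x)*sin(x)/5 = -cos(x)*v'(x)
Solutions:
 v(x) = C1*cos(x)^(8/5)


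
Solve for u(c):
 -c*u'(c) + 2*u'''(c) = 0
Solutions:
 u(c) = C1 + Integral(C2*airyai(2^(2/3)*c/2) + C3*airybi(2^(2/3)*c/2), c)


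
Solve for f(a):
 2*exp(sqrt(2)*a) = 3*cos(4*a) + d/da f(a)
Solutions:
 f(a) = C1 + sqrt(2)*exp(sqrt(2)*a) - 3*sin(4*a)/4


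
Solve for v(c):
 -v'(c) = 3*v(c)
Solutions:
 v(c) = C1*exp(-3*c)


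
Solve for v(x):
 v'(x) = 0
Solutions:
 v(x) = C1


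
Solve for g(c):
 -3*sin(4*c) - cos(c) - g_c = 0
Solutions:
 g(c) = C1 - sin(c) + 3*cos(4*c)/4


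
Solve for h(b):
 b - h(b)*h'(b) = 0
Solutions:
 h(b) = -sqrt(C1 + b^2)
 h(b) = sqrt(C1 + b^2)


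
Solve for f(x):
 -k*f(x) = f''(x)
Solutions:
 f(x) = C1*exp(-x*sqrt(-k)) + C2*exp(x*sqrt(-k))


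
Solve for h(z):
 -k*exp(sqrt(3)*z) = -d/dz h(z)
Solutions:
 h(z) = C1 + sqrt(3)*k*exp(sqrt(3)*z)/3


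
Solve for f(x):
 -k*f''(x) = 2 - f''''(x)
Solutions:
 f(x) = C1 + C2*x + C3*exp(-sqrt(k)*x) + C4*exp(sqrt(k)*x) - x^2/k


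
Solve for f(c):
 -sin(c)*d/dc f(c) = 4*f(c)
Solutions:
 f(c) = C1*(cos(c)^2 + 2*cos(c) + 1)/(cos(c)^2 - 2*cos(c) + 1)


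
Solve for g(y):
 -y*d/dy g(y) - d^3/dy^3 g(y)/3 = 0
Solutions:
 g(y) = C1 + Integral(C2*airyai(-3^(1/3)*y) + C3*airybi(-3^(1/3)*y), y)


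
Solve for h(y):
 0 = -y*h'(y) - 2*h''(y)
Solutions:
 h(y) = C1 + C2*erf(y/2)


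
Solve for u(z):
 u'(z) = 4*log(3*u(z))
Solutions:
 -Integral(1/(log(_y) + log(3)), (_y, u(z)))/4 = C1 - z


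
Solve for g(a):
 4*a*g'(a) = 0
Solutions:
 g(a) = C1


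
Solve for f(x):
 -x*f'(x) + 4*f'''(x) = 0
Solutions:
 f(x) = C1 + Integral(C2*airyai(2^(1/3)*x/2) + C3*airybi(2^(1/3)*x/2), x)


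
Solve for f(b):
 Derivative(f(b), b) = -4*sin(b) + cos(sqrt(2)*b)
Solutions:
 f(b) = C1 + sqrt(2)*sin(sqrt(2)*b)/2 + 4*cos(b)


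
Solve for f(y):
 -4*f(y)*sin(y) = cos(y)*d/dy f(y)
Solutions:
 f(y) = C1*cos(y)^4


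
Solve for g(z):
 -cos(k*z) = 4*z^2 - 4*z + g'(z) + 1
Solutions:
 g(z) = C1 - 4*z^3/3 + 2*z^2 - z - sin(k*z)/k


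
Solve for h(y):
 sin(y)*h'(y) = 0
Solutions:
 h(y) = C1


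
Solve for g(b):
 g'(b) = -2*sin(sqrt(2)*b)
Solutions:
 g(b) = C1 + sqrt(2)*cos(sqrt(2)*b)


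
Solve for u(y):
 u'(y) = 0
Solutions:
 u(y) = C1


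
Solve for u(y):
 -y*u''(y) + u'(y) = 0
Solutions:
 u(y) = C1 + C2*y^2


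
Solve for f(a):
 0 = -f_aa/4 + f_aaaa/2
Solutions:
 f(a) = C1 + C2*a + C3*exp(-sqrt(2)*a/2) + C4*exp(sqrt(2)*a/2)


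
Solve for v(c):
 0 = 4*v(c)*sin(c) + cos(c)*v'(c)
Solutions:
 v(c) = C1*cos(c)^4


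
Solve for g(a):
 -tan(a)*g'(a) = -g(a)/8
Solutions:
 g(a) = C1*sin(a)^(1/8)


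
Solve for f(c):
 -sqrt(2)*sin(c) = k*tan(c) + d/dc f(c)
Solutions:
 f(c) = C1 + k*log(cos(c)) + sqrt(2)*cos(c)


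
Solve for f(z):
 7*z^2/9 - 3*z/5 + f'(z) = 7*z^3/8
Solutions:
 f(z) = C1 + 7*z^4/32 - 7*z^3/27 + 3*z^2/10


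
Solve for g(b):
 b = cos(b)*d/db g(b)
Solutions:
 g(b) = C1 + Integral(b/cos(b), b)


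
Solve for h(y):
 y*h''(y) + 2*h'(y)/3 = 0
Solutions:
 h(y) = C1 + C2*y^(1/3)


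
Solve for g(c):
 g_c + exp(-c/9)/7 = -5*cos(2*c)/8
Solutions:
 g(c) = C1 - 5*sin(2*c)/16 + 9*exp(-c/9)/7


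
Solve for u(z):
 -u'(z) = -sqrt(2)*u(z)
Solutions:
 u(z) = C1*exp(sqrt(2)*z)


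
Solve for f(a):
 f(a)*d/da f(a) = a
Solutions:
 f(a) = -sqrt(C1 + a^2)
 f(a) = sqrt(C1 + a^2)


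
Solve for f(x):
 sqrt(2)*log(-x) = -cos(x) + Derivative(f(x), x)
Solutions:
 f(x) = C1 + sqrt(2)*x*(log(-x) - 1) + sin(x)


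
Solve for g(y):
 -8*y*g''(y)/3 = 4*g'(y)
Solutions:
 g(y) = C1 + C2/sqrt(y)


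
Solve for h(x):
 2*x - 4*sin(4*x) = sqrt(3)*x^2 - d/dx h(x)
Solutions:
 h(x) = C1 + sqrt(3)*x^3/3 - x^2 - cos(4*x)


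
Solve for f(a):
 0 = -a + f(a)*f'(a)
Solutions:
 f(a) = -sqrt(C1 + a^2)
 f(a) = sqrt(C1 + a^2)


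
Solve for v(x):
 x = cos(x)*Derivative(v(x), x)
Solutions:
 v(x) = C1 + Integral(x/cos(x), x)


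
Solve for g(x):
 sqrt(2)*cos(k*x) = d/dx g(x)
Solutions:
 g(x) = C1 + sqrt(2)*sin(k*x)/k


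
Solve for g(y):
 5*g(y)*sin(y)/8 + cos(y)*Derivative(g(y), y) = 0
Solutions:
 g(y) = C1*cos(y)^(5/8)


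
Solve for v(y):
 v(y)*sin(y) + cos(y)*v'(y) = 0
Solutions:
 v(y) = C1*cos(y)


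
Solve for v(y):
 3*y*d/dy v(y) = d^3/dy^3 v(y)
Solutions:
 v(y) = C1 + Integral(C2*airyai(3^(1/3)*y) + C3*airybi(3^(1/3)*y), y)


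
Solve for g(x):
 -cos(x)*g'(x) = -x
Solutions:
 g(x) = C1 + Integral(x/cos(x), x)


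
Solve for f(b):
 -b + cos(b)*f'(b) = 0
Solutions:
 f(b) = C1 + Integral(b/cos(b), b)


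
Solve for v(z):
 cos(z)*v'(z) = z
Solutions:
 v(z) = C1 + Integral(z/cos(z), z)


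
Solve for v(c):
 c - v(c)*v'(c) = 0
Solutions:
 v(c) = -sqrt(C1 + c^2)
 v(c) = sqrt(C1 + c^2)


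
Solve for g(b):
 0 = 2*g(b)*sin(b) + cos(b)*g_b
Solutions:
 g(b) = C1*cos(b)^2


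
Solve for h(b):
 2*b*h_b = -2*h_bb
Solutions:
 h(b) = C1 + C2*erf(sqrt(2)*b/2)


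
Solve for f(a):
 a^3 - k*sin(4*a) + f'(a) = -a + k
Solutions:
 f(a) = C1 - a^4/4 - a^2/2 + a*k - k*cos(4*a)/4


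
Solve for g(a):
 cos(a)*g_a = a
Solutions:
 g(a) = C1 + Integral(a/cos(a), a)


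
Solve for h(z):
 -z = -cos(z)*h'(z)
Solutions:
 h(z) = C1 + Integral(z/cos(z), z)


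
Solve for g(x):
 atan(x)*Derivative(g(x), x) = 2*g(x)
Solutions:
 g(x) = C1*exp(2*Integral(1/atan(x), x))


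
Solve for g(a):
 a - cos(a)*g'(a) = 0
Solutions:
 g(a) = C1 + Integral(a/cos(a), a)


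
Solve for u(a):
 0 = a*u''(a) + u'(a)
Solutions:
 u(a) = C1 + C2*log(a)


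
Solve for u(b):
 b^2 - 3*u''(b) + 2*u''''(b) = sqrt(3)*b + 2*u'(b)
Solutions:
 u(b) = C1 + C2*exp(-2^(1/3)*b*(2^(1/3)/(sqrt(2) + 2)^(1/3) + (sqrt(2) + 2)^(1/3))/4)*sin(2^(1/3)*sqrt(3)*b*(-(sqrt(2) + 2)^(1/3) + 2^(1/3)/(sqrt(2) + 2)^(1/3))/4) + C3*exp(-2^(1/3)*b*(2^(1/3)/(sqrt(2) + 2)^(1/3) + (sqrt(2) + 2)^(1/3))/4)*cos(2^(1/3)*sqrt(3)*b*(-(sqrt(2) + 2)^(1/3) + 2^(1/3)/(sqrt(2) + 2)^(1/3))/4) + C4*exp(2^(1/3)*b*(2^(1/3)/(sqrt(2) + 2)^(1/3) + (sqrt(2) + 2)^(1/3))/2) + b^3/6 - 3*b^2/4 - sqrt(3)*b^2/4 + 3*sqrt(3)*b/4 + 9*b/4


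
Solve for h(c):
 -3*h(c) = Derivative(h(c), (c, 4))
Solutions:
 h(c) = (C1*sin(sqrt(2)*3^(1/4)*c/2) + C2*cos(sqrt(2)*3^(1/4)*c/2))*exp(-sqrt(2)*3^(1/4)*c/2) + (C3*sin(sqrt(2)*3^(1/4)*c/2) + C4*cos(sqrt(2)*3^(1/4)*c/2))*exp(sqrt(2)*3^(1/4)*c/2)


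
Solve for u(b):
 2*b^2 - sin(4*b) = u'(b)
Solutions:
 u(b) = C1 + 2*b^3/3 + cos(4*b)/4


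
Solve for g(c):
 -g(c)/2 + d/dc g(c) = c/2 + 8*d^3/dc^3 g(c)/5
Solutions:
 g(c) = C1*exp(30^(1/3)*c*(30^(1/3)/(sqrt(51) + 9)^(1/3) + (sqrt(51) + 9)^(1/3))/24)*sin(10^(1/3)*3^(1/6)*c*(-3^(2/3)*(sqrt(51) + 9)^(1/3) + 3*10^(1/3)/(sqrt(51) + 9)^(1/3))/24) + C2*exp(30^(1/3)*c*(30^(1/3)/(sqrt(51) + 9)^(1/3) + (sqrt(51) + 9)^(1/3))/24)*cos(10^(1/3)*3^(1/6)*c*(-3^(2/3)*(sqrt(51) + 9)^(1/3) + 3*10^(1/3)/(sqrt(51) + 9)^(1/3))/24) + C3*exp(-30^(1/3)*c*(30^(1/3)/(sqrt(51) + 9)^(1/3) + (sqrt(51) + 9)^(1/3))/12) - c - 2


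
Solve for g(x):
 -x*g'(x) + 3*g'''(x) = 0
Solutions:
 g(x) = C1 + Integral(C2*airyai(3^(2/3)*x/3) + C3*airybi(3^(2/3)*x/3), x)


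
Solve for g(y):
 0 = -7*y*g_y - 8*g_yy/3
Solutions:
 g(y) = C1 + C2*erf(sqrt(21)*y/4)


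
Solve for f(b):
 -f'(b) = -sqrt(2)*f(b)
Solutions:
 f(b) = C1*exp(sqrt(2)*b)


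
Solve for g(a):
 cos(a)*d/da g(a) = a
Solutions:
 g(a) = C1 + Integral(a/cos(a), a)


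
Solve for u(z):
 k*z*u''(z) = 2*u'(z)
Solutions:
 u(z) = C1 + z^(((re(k) + 2)*re(k) + im(k)^2)/(re(k)^2 + im(k)^2))*(C2*sin(2*log(z)*Abs(im(k))/(re(k)^2 + im(k)^2)) + C3*cos(2*log(z)*im(k)/(re(k)^2 + im(k)^2)))


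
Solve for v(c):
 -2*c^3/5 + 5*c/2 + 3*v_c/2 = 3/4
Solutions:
 v(c) = C1 + c^4/15 - 5*c^2/6 + c/2


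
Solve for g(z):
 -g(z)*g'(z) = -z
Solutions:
 g(z) = -sqrt(C1 + z^2)
 g(z) = sqrt(C1 + z^2)


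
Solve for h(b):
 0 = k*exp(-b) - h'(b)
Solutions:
 h(b) = C1 - k*exp(-b)


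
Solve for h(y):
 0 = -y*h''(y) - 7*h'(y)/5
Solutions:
 h(y) = C1 + C2/y^(2/5)


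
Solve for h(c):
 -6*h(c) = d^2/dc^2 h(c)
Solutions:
 h(c) = C1*sin(sqrt(6)*c) + C2*cos(sqrt(6)*c)


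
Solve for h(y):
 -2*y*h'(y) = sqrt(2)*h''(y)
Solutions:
 h(y) = C1 + C2*erf(2^(3/4)*y/2)


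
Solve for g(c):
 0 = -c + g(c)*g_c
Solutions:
 g(c) = -sqrt(C1 + c^2)
 g(c) = sqrt(C1 + c^2)


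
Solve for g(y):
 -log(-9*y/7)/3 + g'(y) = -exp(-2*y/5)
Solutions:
 g(y) = C1 + y*log(-y)/3 + y*(-log(7) - 1 + 2*log(3))/3 + 5*exp(-2*y/5)/2


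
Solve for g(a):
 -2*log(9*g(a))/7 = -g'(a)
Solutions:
 -7*Integral(1/(log(_y) + 2*log(3)), (_y, g(a)))/2 = C1 - a


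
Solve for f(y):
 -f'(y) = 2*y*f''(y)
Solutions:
 f(y) = C1 + C2*sqrt(y)


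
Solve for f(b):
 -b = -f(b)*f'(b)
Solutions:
 f(b) = -sqrt(C1 + b^2)
 f(b) = sqrt(C1 + b^2)


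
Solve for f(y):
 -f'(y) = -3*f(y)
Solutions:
 f(y) = C1*exp(3*y)


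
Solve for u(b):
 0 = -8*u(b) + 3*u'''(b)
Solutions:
 u(b) = C3*exp(2*3^(2/3)*b/3) + (C1*sin(3^(1/6)*b) + C2*cos(3^(1/6)*b))*exp(-3^(2/3)*b/3)


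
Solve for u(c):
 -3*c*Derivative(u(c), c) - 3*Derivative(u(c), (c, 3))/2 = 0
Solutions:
 u(c) = C1 + Integral(C2*airyai(-2^(1/3)*c) + C3*airybi(-2^(1/3)*c), c)


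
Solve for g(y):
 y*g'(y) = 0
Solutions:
 g(y) = C1


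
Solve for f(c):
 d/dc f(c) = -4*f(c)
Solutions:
 f(c) = C1*exp(-4*c)


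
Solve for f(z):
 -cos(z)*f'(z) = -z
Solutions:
 f(z) = C1 + Integral(z/cos(z), z)


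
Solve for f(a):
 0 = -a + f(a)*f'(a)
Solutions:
 f(a) = -sqrt(C1 + a^2)
 f(a) = sqrt(C1 + a^2)


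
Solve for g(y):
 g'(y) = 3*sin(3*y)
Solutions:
 g(y) = C1 - cos(3*y)


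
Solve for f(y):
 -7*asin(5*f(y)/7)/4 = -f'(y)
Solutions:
 Integral(1/asin(5*_y/7), (_y, f(y))) = C1 + 7*y/4


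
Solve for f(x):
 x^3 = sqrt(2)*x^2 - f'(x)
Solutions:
 f(x) = C1 - x^4/4 + sqrt(2)*x^3/3


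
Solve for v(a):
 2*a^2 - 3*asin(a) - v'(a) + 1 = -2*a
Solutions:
 v(a) = C1 + 2*a^3/3 + a^2 - 3*a*asin(a) + a - 3*sqrt(1 - a^2)


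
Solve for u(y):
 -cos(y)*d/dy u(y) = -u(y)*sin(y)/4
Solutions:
 u(y) = C1/cos(y)^(1/4)


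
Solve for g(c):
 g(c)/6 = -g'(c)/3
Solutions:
 g(c) = C1*exp(-c/2)


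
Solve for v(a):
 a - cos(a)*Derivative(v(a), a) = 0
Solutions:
 v(a) = C1 + Integral(a/cos(a), a)


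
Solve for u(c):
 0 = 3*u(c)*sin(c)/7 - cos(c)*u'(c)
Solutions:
 u(c) = C1/cos(c)^(3/7)


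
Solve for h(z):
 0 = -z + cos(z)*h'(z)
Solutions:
 h(z) = C1 + Integral(z/cos(z), z)


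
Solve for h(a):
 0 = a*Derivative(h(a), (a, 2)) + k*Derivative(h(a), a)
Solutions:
 h(a) = C1 + a^(1 - re(k))*(C2*sin(log(a)*Abs(im(k))) + C3*cos(log(a)*im(k)))


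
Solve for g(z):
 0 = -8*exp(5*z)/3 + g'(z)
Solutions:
 g(z) = C1 + 8*exp(5*z)/15


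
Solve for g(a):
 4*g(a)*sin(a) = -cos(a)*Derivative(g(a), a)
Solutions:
 g(a) = C1*cos(a)^4


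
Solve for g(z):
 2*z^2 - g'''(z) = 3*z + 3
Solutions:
 g(z) = C1 + C2*z + C3*z^2 + z^5/30 - z^4/8 - z^3/2


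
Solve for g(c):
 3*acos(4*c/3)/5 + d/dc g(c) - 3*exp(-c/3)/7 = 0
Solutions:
 g(c) = C1 - 3*c*acos(4*c/3)/5 + 3*sqrt(9 - 16*c^2)/20 - 9*exp(-c/3)/7


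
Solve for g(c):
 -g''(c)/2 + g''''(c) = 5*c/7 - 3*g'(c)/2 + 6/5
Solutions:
 g(c) = C1 + C2*exp(6^(1/3)*c*(6^(1/3)/(sqrt(723) + 27)^(1/3) + (sqrt(723) + 27)^(1/3))/12)*sin(2^(1/3)*3^(1/6)*c*(-3^(2/3)*(sqrt(723) + 27)^(1/3) + 3*2^(1/3)/(sqrt(723) + 27)^(1/3))/12) + C3*exp(6^(1/3)*c*(6^(1/3)/(sqrt(723) + 27)^(1/3) + (sqrt(723) + 27)^(1/3))/12)*cos(2^(1/3)*3^(1/6)*c*(-3^(2/3)*(sqrt(723) + 27)^(1/3) + 3*2^(1/3)/(sqrt(723) + 27)^(1/3))/12) + C4*exp(-6^(1/3)*c*(6^(1/3)/(sqrt(723) + 27)^(1/3) + (sqrt(723) + 27)^(1/3))/6) + 5*c^2/21 + 302*c/315


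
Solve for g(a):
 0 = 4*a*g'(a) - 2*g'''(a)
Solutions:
 g(a) = C1 + Integral(C2*airyai(2^(1/3)*a) + C3*airybi(2^(1/3)*a), a)


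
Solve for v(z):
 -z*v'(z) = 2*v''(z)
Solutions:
 v(z) = C1 + C2*erf(z/2)


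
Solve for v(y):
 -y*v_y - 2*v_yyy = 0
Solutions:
 v(y) = C1 + Integral(C2*airyai(-2^(2/3)*y/2) + C3*airybi(-2^(2/3)*y/2), y)


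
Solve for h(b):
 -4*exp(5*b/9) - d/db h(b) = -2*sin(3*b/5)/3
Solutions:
 h(b) = C1 - 36*exp(5*b/9)/5 - 10*cos(3*b/5)/9


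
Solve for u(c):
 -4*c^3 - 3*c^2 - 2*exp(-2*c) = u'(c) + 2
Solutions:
 u(c) = C1 - c^4 - c^3 - 2*c + exp(-2*c)


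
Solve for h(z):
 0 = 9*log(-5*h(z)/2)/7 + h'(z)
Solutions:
 7*Integral(1/(log(-_y) - log(2) + log(5)), (_y, h(z)))/9 = C1 - z


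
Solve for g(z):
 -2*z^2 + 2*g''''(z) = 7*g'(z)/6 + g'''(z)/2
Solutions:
 g(z) = C1 + C2*exp(z*(-(12*sqrt(1771) + 505)^(1/3) - 1/(12*sqrt(1771) + 505)^(1/3) + 2)/24)*sin(sqrt(3)*z*(-(12*sqrt(1771) + 505)^(1/3) + (12*sqrt(1771) + 505)^(-1/3))/24) + C3*exp(z*(-(12*sqrt(1771) + 505)^(1/3) - 1/(12*sqrt(1771) + 505)^(1/3) + 2)/24)*cos(sqrt(3)*z*(-(12*sqrt(1771) + 505)^(1/3) + (12*sqrt(1771) + 505)^(-1/3))/24) + C4*exp(z*((12*sqrt(1771) + 505)^(-1/3) + 1 + (12*sqrt(1771) + 505)^(1/3))/12) - 4*z^3/7 + 72*z/49


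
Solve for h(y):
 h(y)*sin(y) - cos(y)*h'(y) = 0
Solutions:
 h(y) = C1/cos(y)


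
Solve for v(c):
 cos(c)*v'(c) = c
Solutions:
 v(c) = C1 + Integral(c/cos(c), c)


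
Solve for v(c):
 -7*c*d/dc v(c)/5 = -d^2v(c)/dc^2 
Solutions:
 v(c) = C1 + C2*erfi(sqrt(70)*c/10)


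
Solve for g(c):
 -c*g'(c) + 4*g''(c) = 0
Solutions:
 g(c) = C1 + C2*erfi(sqrt(2)*c/4)


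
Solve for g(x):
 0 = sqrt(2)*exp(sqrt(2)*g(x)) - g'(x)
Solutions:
 g(x) = sqrt(2)*(2*log(-1/(C1 + sqrt(2)*x)) - log(2))/4


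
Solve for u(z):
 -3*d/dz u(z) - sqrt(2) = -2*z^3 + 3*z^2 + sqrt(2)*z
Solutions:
 u(z) = C1 + z^4/6 - z^3/3 - sqrt(2)*z^2/6 - sqrt(2)*z/3


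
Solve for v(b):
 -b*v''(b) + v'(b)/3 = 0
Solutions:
 v(b) = C1 + C2*b^(4/3)


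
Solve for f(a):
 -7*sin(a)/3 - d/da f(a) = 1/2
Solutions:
 f(a) = C1 - a/2 + 7*cos(a)/3


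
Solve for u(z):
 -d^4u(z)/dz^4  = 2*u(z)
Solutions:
 u(z) = (C1*sin(2^(3/4)*z/2) + C2*cos(2^(3/4)*z/2))*exp(-2^(3/4)*z/2) + (C3*sin(2^(3/4)*z/2) + C4*cos(2^(3/4)*z/2))*exp(2^(3/4)*z/2)


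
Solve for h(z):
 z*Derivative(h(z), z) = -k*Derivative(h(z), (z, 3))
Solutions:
 h(z) = C1 + Integral(C2*airyai(z*(-1/k)^(1/3)) + C3*airybi(z*(-1/k)^(1/3)), z)


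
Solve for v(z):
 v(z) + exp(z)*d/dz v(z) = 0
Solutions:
 v(z) = C1*exp(exp(-z))


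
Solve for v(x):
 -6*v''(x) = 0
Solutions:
 v(x) = C1 + C2*x


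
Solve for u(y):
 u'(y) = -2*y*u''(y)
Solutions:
 u(y) = C1 + C2*sqrt(y)


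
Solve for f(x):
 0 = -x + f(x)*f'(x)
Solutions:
 f(x) = -sqrt(C1 + x^2)
 f(x) = sqrt(C1 + x^2)


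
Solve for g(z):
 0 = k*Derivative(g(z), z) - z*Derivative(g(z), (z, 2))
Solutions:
 g(z) = C1 + z^(re(k) + 1)*(C2*sin(log(z)*Abs(im(k))) + C3*cos(log(z)*im(k)))


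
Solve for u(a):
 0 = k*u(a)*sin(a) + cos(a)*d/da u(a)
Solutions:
 u(a) = C1*exp(k*log(cos(a)))


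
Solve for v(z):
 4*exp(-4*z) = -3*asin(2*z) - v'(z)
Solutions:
 v(z) = C1 - 3*z*asin(2*z) - 3*sqrt(1 - 4*z^2)/2 + exp(-4*z)


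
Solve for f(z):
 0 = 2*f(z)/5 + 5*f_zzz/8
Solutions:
 f(z) = C3*exp(-2*10^(1/3)*z/5) + (C1*sin(10^(1/3)*sqrt(3)*z/5) + C2*cos(10^(1/3)*sqrt(3)*z/5))*exp(10^(1/3)*z/5)


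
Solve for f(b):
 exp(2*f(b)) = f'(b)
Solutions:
 f(b) = log(-sqrt(-1/(C1 + b))) - log(2)/2
 f(b) = log(-1/(C1 + b))/2 - log(2)/2


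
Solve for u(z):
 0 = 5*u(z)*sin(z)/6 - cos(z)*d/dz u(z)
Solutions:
 u(z) = C1/cos(z)^(5/6)


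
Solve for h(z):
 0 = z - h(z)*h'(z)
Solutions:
 h(z) = -sqrt(C1 + z^2)
 h(z) = sqrt(C1 + z^2)


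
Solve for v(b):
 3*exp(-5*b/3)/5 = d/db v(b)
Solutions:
 v(b) = C1 - 9*exp(-5*b/3)/25


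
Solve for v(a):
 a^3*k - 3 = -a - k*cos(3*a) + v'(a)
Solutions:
 v(a) = C1 + a^4*k/4 + a^2/2 - 3*a + k*sin(3*a)/3


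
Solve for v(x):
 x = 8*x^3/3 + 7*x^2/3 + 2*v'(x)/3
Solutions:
 v(x) = C1 - x^4 - 7*x^3/6 + 3*x^2/4


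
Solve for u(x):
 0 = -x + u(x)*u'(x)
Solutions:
 u(x) = -sqrt(C1 + x^2)
 u(x) = sqrt(C1 + x^2)


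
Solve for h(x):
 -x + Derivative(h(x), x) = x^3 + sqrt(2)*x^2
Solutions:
 h(x) = C1 + x^4/4 + sqrt(2)*x^3/3 + x^2/2


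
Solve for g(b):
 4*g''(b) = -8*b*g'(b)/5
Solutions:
 g(b) = C1 + C2*erf(sqrt(5)*b/5)


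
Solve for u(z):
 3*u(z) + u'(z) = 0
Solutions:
 u(z) = C1*exp(-3*z)


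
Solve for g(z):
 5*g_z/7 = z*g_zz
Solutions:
 g(z) = C1 + C2*z^(12/7)


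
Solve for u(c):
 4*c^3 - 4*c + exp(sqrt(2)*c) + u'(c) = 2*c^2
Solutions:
 u(c) = C1 - c^4 + 2*c^3/3 + 2*c^2 - sqrt(2)*exp(sqrt(2)*c)/2


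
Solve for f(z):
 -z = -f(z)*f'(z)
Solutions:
 f(z) = -sqrt(C1 + z^2)
 f(z) = sqrt(C1 + z^2)


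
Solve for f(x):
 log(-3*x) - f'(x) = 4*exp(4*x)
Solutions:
 f(x) = C1 + x*log(-x) + x*(-1 + log(3)) - exp(4*x)


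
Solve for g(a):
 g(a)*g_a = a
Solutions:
 g(a) = -sqrt(C1 + a^2)
 g(a) = sqrt(C1 + a^2)


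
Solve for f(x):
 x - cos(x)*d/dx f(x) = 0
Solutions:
 f(x) = C1 + Integral(x/cos(x), x)


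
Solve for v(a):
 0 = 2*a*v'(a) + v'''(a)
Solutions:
 v(a) = C1 + Integral(C2*airyai(-2^(1/3)*a) + C3*airybi(-2^(1/3)*a), a)


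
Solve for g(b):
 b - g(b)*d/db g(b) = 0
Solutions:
 g(b) = -sqrt(C1 + b^2)
 g(b) = sqrt(C1 + b^2)


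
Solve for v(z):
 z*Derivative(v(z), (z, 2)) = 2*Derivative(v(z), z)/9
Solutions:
 v(z) = C1 + C2*z^(11/9)


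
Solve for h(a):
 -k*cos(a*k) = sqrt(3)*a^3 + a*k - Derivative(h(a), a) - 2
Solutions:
 h(a) = C1 + sqrt(3)*a^4/4 + a^2*k/2 - 2*a + sin(a*k)


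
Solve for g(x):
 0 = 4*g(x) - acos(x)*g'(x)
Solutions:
 g(x) = C1*exp(4*Integral(1/acos(x), x))


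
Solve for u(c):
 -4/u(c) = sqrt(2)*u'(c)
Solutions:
 u(c) = -sqrt(C1 - 4*sqrt(2)*c)
 u(c) = sqrt(C1 - 4*sqrt(2)*c)


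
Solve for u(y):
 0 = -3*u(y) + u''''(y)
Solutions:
 u(y) = C1*exp(-3^(1/4)*y) + C2*exp(3^(1/4)*y) + C3*sin(3^(1/4)*y) + C4*cos(3^(1/4)*y)


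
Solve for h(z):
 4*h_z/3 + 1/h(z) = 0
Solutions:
 h(z) = -sqrt(C1 - 6*z)/2
 h(z) = sqrt(C1 - 6*z)/2


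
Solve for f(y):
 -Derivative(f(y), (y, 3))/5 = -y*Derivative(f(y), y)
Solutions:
 f(y) = C1 + Integral(C2*airyai(5^(1/3)*y) + C3*airybi(5^(1/3)*y), y)


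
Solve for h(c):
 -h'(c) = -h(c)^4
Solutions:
 h(c) = (-1/(C1 + 3*c))^(1/3)
 h(c) = (-1/(C1 + c))^(1/3)*(-3^(2/3) - 3*3^(1/6)*I)/6
 h(c) = (-1/(C1 + c))^(1/3)*(-3^(2/3) + 3*3^(1/6)*I)/6


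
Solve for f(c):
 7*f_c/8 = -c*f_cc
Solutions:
 f(c) = C1 + C2*c^(1/8)


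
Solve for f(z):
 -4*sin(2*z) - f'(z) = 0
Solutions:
 f(z) = C1 + 2*cos(2*z)


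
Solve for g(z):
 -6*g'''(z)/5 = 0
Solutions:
 g(z) = C1 + C2*z + C3*z^2


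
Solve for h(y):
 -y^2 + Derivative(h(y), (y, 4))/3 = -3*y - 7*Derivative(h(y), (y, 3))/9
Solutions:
 h(y) = C1 + C2*y + C3*y^2 + C4*exp(-7*y/3) + 3*y^5/140 - 81*y^4/392 + 243*y^3/686


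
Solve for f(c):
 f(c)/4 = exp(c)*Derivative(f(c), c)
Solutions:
 f(c) = C1*exp(-exp(-c)/4)


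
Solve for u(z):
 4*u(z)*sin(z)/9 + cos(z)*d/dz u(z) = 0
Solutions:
 u(z) = C1*cos(z)^(4/9)


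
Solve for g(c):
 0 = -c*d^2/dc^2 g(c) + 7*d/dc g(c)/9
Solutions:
 g(c) = C1 + C2*c^(16/9)


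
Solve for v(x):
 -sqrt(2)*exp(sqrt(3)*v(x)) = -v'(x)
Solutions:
 v(x) = sqrt(3)*(2*log(-1/(C1 + sqrt(2)*x)) - log(3))/6


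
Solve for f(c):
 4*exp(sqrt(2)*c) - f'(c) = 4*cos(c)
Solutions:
 f(c) = C1 + 2*sqrt(2)*exp(sqrt(2)*c) - 4*sin(c)


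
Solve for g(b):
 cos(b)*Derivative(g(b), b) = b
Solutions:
 g(b) = C1 + Integral(b/cos(b), b)


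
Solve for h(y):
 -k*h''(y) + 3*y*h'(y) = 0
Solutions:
 h(y) = C1 + C2*erf(sqrt(6)*y*sqrt(-1/k)/2)/sqrt(-1/k)


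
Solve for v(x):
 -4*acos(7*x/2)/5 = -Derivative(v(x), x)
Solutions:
 v(x) = C1 + 4*x*acos(7*x/2)/5 - 4*sqrt(4 - 49*x^2)/35


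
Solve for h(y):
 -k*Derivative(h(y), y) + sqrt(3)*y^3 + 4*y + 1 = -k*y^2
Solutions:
 h(y) = C1 + y^3/3 + sqrt(3)*y^4/(4*k) + 2*y^2/k + y/k


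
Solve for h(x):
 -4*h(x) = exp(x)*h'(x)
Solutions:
 h(x) = C1*exp(4*exp(-x))


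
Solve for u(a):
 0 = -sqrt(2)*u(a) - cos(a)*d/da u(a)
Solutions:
 u(a) = C1*(sin(a) - 1)^(sqrt(2)/2)/(sin(a) + 1)^(sqrt(2)/2)


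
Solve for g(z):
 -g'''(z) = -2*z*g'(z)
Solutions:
 g(z) = C1 + Integral(C2*airyai(2^(1/3)*z) + C3*airybi(2^(1/3)*z), z)


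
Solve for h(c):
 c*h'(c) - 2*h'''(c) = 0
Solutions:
 h(c) = C1 + Integral(C2*airyai(2^(2/3)*c/2) + C3*airybi(2^(2/3)*c/2), c)


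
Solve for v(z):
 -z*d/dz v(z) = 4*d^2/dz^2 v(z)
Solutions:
 v(z) = C1 + C2*erf(sqrt(2)*z/4)


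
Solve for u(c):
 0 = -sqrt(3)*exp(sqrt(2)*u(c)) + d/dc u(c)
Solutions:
 u(c) = sqrt(2)*(2*log(-1/(C1 + sqrt(3)*c)) - log(2))/4


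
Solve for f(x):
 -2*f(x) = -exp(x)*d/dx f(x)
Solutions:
 f(x) = C1*exp(-2*exp(-x))


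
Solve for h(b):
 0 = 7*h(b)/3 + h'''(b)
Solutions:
 h(b) = C3*exp(-3^(2/3)*7^(1/3)*b/3) + (C1*sin(3^(1/6)*7^(1/3)*b/2) + C2*cos(3^(1/6)*7^(1/3)*b/2))*exp(3^(2/3)*7^(1/3)*b/6)


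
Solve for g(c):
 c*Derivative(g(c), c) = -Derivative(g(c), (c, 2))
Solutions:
 g(c) = C1 + C2*erf(sqrt(2)*c/2)


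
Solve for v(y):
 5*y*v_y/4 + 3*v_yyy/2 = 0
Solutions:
 v(y) = C1 + Integral(C2*airyai(-5^(1/3)*6^(2/3)*y/6) + C3*airybi(-5^(1/3)*6^(2/3)*y/6), y)


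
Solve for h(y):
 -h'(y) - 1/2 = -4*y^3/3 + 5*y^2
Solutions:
 h(y) = C1 + y^4/3 - 5*y^3/3 - y/2


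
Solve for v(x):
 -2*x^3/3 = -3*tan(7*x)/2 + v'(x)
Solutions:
 v(x) = C1 - x^4/6 - 3*log(cos(7*x))/14


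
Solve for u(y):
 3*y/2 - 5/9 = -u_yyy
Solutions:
 u(y) = C1 + C2*y + C3*y^2 - y^4/16 + 5*y^3/54


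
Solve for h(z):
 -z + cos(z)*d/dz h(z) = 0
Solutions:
 h(z) = C1 + Integral(z/cos(z), z)


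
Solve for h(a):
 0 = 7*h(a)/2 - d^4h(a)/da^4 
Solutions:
 h(a) = C1*exp(-2^(3/4)*7^(1/4)*a/2) + C2*exp(2^(3/4)*7^(1/4)*a/2) + C3*sin(2^(3/4)*7^(1/4)*a/2) + C4*cos(2^(3/4)*7^(1/4)*a/2)


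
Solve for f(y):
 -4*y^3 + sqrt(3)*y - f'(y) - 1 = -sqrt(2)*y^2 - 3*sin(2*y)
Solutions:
 f(y) = C1 - y^4 + sqrt(2)*y^3/3 + sqrt(3)*y^2/2 - y - 3*cos(2*y)/2


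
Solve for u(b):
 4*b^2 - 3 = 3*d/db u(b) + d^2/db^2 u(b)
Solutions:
 u(b) = C1 + C2*exp(-3*b) + 4*b^3/9 - 4*b^2/9 - 19*b/27


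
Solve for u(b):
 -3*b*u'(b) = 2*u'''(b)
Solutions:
 u(b) = C1 + Integral(C2*airyai(-2^(2/3)*3^(1/3)*b/2) + C3*airybi(-2^(2/3)*3^(1/3)*b/2), b)


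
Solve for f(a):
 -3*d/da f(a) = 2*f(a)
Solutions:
 f(a) = C1*exp(-2*a/3)


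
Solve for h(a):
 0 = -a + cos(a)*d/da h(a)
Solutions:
 h(a) = C1 + Integral(a/cos(a), a)


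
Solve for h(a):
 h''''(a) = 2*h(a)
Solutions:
 h(a) = C1*exp(-2^(1/4)*a) + C2*exp(2^(1/4)*a) + C3*sin(2^(1/4)*a) + C4*cos(2^(1/4)*a)


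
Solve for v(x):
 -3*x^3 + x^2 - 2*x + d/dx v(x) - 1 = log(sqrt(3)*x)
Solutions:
 v(x) = C1 + 3*x^4/4 - x^3/3 + x^2 + x*log(x) + x*log(3)/2


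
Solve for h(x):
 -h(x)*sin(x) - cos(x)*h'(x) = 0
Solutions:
 h(x) = C1*cos(x)


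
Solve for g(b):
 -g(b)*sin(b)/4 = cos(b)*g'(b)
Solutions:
 g(b) = C1*cos(b)^(1/4)


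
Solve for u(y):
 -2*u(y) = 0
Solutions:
 u(y) = 0


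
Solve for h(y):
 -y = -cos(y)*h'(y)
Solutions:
 h(y) = C1 + Integral(y/cos(y), y)


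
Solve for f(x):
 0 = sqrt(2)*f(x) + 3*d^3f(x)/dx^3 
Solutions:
 f(x) = C3*exp(-2^(1/6)*3^(2/3)*x/3) + (C1*sin(6^(1/6)*x/2) + C2*cos(6^(1/6)*x/2))*exp(2^(1/6)*3^(2/3)*x/6)


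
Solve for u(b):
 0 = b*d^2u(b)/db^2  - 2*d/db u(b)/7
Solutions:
 u(b) = C1 + C2*b^(9/7)


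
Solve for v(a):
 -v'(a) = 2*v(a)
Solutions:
 v(a) = C1*exp(-2*a)


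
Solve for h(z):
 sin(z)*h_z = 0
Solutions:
 h(z) = C1


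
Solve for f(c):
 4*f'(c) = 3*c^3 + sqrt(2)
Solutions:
 f(c) = C1 + 3*c^4/16 + sqrt(2)*c/4


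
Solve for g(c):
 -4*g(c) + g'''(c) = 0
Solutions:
 g(c) = C3*exp(2^(2/3)*c) + (C1*sin(2^(2/3)*sqrt(3)*c/2) + C2*cos(2^(2/3)*sqrt(3)*c/2))*exp(-2^(2/3)*c/2)


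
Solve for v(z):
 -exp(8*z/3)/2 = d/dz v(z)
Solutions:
 v(z) = C1 - 3*exp(8*z/3)/16


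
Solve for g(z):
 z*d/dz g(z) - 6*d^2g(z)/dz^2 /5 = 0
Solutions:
 g(z) = C1 + C2*erfi(sqrt(15)*z/6)


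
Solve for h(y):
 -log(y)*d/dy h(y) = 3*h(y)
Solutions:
 h(y) = C1*exp(-3*li(y))


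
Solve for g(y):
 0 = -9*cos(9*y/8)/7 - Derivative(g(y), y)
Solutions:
 g(y) = C1 - 8*sin(9*y/8)/7


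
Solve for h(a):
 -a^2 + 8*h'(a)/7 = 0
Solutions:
 h(a) = C1 + 7*a^3/24


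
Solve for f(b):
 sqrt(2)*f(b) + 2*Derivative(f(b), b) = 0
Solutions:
 f(b) = C1*exp(-sqrt(2)*b/2)


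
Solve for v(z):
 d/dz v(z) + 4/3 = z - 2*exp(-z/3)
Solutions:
 v(z) = C1 + z^2/2 - 4*z/3 + 6*exp(-z/3)


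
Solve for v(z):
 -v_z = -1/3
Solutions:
 v(z) = C1 + z/3


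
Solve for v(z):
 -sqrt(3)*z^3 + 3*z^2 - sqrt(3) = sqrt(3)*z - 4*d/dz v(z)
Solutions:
 v(z) = C1 + sqrt(3)*z^4/16 - z^3/4 + sqrt(3)*z^2/8 + sqrt(3)*z/4


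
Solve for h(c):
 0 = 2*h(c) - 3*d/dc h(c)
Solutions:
 h(c) = C1*exp(2*c/3)


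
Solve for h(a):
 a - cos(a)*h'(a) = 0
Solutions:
 h(a) = C1 + Integral(a/cos(a), a)


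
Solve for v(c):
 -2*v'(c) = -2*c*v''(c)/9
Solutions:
 v(c) = C1 + C2*c^10


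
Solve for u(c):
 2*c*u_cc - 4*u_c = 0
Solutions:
 u(c) = C1 + C2*c^3


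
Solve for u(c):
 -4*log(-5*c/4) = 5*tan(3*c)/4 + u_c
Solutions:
 u(c) = C1 - 4*c*log(-c) - 4*c*log(5) + 4*c + 8*c*log(2) + 5*log(cos(3*c))/12


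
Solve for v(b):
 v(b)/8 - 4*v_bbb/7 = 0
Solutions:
 v(b) = C3*exp(14^(1/3)*b/4) + (C1*sin(14^(1/3)*sqrt(3)*b/8) + C2*cos(14^(1/3)*sqrt(3)*b/8))*exp(-14^(1/3)*b/8)


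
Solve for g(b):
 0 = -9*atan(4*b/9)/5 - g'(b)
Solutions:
 g(b) = C1 - 9*b*atan(4*b/9)/5 + 81*log(16*b^2 + 81)/40


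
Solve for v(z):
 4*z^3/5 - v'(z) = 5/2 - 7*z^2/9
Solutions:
 v(z) = C1 + z^4/5 + 7*z^3/27 - 5*z/2


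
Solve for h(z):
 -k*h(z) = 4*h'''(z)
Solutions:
 h(z) = C1*exp(2^(1/3)*z*(-k)^(1/3)/2) + C2*exp(2^(1/3)*z*(-k)^(1/3)*(-1 + sqrt(3)*I)/4) + C3*exp(-2^(1/3)*z*(-k)^(1/3)*(1 + sqrt(3)*I)/4)


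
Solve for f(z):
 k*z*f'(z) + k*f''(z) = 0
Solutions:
 f(z) = C1 + C2*erf(sqrt(2)*z/2)


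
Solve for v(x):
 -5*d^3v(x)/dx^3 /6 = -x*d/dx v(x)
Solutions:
 v(x) = C1 + Integral(C2*airyai(5^(2/3)*6^(1/3)*x/5) + C3*airybi(5^(2/3)*6^(1/3)*x/5), x)


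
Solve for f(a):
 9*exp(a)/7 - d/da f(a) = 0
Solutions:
 f(a) = C1 + 9*exp(a)/7


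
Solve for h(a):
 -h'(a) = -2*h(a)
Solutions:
 h(a) = C1*exp(2*a)


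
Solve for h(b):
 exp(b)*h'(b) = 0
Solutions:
 h(b) = C1


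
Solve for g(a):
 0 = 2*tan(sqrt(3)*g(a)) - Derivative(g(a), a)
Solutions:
 g(a) = sqrt(3)*(pi - asin(C1*exp(2*sqrt(3)*a)))/3
 g(a) = sqrt(3)*asin(C1*exp(2*sqrt(3)*a))/3


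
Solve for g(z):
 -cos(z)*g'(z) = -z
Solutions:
 g(z) = C1 + Integral(z/cos(z), z)


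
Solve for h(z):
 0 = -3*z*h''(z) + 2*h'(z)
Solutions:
 h(z) = C1 + C2*z^(5/3)


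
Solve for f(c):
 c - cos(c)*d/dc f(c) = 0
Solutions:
 f(c) = C1 + Integral(c/cos(c), c)


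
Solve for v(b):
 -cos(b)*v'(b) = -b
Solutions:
 v(b) = C1 + Integral(b/cos(b), b)


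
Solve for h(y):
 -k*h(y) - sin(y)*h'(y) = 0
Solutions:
 h(y) = C1*exp(k*(-log(cos(y) - 1) + log(cos(y) + 1))/2)


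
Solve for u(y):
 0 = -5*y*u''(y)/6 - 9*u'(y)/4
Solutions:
 u(y) = C1 + C2/y^(17/10)


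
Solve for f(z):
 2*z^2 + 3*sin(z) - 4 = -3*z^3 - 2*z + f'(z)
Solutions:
 f(z) = C1 + 3*z^4/4 + 2*z^3/3 + z^2 - 4*z - 3*cos(z)


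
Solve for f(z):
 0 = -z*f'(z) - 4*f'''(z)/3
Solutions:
 f(z) = C1 + Integral(C2*airyai(-6^(1/3)*z/2) + C3*airybi(-6^(1/3)*z/2), z)


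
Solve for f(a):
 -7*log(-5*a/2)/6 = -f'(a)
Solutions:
 f(a) = C1 + 7*a*log(-a)/6 + 7*a*(-1 - log(2) + log(5))/6


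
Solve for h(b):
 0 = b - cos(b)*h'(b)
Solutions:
 h(b) = C1 + Integral(b/cos(b), b)


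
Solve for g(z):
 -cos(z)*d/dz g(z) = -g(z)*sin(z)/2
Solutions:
 g(z) = C1/sqrt(cos(z))


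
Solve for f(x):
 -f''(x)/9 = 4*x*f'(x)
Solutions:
 f(x) = C1 + C2*erf(3*sqrt(2)*x)


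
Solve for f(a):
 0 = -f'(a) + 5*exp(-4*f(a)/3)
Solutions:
 f(a) = 3*log(-I*(C1 + 20*a/3)^(1/4))
 f(a) = 3*log(I*(C1 + 20*a/3)^(1/4))
 f(a) = 3*log(-(C1 + 20*a/3)^(1/4))
 f(a) = 3*log(C1 + 20*a/3)/4


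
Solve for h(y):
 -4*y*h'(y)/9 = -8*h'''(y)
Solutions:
 h(y) = C1 + Integral(C2*airyai(12^(1/3)*y/6) + C3*airybi(12^(1/3)*y/6), y)


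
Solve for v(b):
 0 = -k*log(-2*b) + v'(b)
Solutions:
 v(b) = C1 + b*k*log(-b) + b*k*(-1 + log(2))


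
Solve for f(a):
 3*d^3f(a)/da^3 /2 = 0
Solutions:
 f(a) = C1 + C2*a + C3*a^2


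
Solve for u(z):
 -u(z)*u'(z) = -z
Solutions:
 u(z) = -sqrt(C1 + z^2)
 u(z) = sqrt(C1 + z^2)


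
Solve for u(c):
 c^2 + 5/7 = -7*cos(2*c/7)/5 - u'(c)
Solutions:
 u(c) = C1 - c^3/3 - 5*c/7 - 49*sin(c/7)*cos(c/7)/5


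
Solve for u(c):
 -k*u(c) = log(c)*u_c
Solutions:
 u(c) = C1*exp(-k*li(c))


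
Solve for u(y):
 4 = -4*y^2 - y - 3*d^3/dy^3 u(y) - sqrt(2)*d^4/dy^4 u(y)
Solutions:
 u(y) = C1 + C2*y + C3*y^2 + C4*exp(-3*sqrt(2)*y/2) - y^5/45 + y^4*(-3 + 8*sqrt(2))/216 + y^3*(-52 + 3*sqrt(2))/162


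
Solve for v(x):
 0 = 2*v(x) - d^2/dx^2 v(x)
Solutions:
 v(x) = C1*exp(-sqrt(2)*x) + C2*exp(sqrt(2)*x)


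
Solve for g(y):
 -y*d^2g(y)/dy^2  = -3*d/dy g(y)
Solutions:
 g(y) = C1 + C2*y^4


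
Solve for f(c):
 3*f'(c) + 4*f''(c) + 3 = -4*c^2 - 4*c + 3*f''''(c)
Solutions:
 f(c) = C1 + C2*exp(-2^(1/3)*c*(8/(sqrt(473) + 27)^(1/3) + 2^(1/3)*(sqrt(473) + 27)^(1/3))/12)*sin(2^(1/3)*sqrt(3)*c*(-2^(1/3)*(sqrt(473) + 27)^(1/3) + 8/(sqrt(473) + 27)^(1/3))/12) + C3*exp(-2^(1/3)*c*(8/(sqrt(473) + 27)^(1/3) + 2^(1/3)*(sqrt(473) + 27)^(1/3))/12)*cos(2^(1/3)*sqrt(3)*c*(-2^(1/3)*(sqrt(473) + 27)^(1/3) + 8/(sqrt(473) + 27)^(1/3))/12) + C4*exp(2^(1/3)*c*(8/(sqrt(473) + 27)^(1/3) + 2^(1/3)*(sqrt(473) + 27)^(1/3))/6) - 4*c^3/9 + 10*c^2/9 - 107*c/27


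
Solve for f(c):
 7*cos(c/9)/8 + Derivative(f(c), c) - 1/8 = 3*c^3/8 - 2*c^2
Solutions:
 f(c) = C1 + 3*c^4/32 - 2*c^3/3 + c/8 - 63*sin(c/9)/8


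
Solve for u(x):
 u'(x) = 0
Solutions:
 u(x) = C1


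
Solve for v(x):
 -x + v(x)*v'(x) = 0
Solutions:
 v(x) = -sqrt(C1 + x^2)
 v(x) = sqrt(C1 + x^2)


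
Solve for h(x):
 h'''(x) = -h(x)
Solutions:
 h(x) = C3*exp(-x) + (C1*sin(sqrt(3)*x/2) + C2*cos(sqrt(3)*x/2))*exp(x/2)


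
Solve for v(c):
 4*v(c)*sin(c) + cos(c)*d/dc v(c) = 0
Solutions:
 v(c) = C1*cos(c)^4


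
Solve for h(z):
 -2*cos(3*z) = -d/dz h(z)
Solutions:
 h(z) = C1 + 2*sin(3*z)/3


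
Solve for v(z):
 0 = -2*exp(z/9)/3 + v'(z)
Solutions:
 v(z) = C1 + 6*exp(z/9)


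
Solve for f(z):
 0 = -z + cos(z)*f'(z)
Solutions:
 f(z) = C1 + Integral(z/cos(z), z)


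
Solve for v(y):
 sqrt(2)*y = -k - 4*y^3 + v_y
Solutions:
 v(y) = C1 + k*y + y^4 + sqrt(2)*y^2/2


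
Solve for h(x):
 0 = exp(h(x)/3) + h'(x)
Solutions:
 h(x) = 3*log(1/(C1 + x)) + 3*log(3)


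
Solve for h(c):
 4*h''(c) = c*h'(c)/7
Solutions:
 h(c) = C1 + C2*erfi(sqrt(14)*c/28)


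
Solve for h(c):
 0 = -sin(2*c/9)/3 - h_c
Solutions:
 h(c) = C1 + 3*cos(2*c/9)/2


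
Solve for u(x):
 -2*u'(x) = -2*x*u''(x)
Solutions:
 u(x) = C1 + C2*x^2


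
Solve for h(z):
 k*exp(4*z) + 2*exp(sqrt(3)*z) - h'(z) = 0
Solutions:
 h(z) = C1 + k*exp(4*z)/4 + 2*sqrt(3)*exp(sqrt(3)*z)/3


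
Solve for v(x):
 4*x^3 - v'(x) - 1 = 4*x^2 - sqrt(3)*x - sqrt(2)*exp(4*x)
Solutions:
 v(x) = C1 + x^4 - 4*x^3/3 + sqrt(3)*x^2/2 - x + sqrt(2)*exp(4*x)/4


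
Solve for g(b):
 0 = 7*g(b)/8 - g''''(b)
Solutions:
 g(b) = C1*exp(-14^(1/4)*b/2) + C2*exp(14^(1/4)*b/2) + C3*sin(14^(1/4)*b/2) + C4*cos(14^(1/4)*b/2)


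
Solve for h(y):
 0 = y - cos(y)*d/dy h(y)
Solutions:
 h(y) = C1 + Integral(y/cos(y), y)


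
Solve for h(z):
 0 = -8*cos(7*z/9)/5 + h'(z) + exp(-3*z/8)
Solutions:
 h(z) = C1 + 72*sin(7*z/9)/35 + 8*exp(-3*z/8)/3


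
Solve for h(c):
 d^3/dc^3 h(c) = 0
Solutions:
 h(c) = C1 + C2*c + C3*c^2


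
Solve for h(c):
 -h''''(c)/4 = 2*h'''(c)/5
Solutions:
 h(c) = C1 + C2*c + C3*c^2 + C4*exp(-8*c/5)


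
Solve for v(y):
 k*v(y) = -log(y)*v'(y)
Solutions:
 v(y) = C1*exp(-k*li(y))


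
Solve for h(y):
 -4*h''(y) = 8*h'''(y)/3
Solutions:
 h(y) = C1 + C2*y + C3*exp(-3*y/2)


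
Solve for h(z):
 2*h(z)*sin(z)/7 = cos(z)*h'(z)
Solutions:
 h(z) = C1/cos(z)^(2/7)


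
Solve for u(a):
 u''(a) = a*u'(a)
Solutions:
 u(a) = C1 + C2*erfi(sqrt(2)*a/2)


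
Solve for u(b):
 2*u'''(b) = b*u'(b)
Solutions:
 u(b) = C1 + Integral(C2*airyai(2^(2/3)*b/2) + C3*airybi(2^(2/3)*b/2), b)


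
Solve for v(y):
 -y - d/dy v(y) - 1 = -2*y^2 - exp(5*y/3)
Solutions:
 v(y) = C1 + 2*y^3/3 - y^2/2 - y + 3*exp(5*y/3)/5


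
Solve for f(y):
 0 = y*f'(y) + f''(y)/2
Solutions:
 f(y) = C1 + C2*erf(y)


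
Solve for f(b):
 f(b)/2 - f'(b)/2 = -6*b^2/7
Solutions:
 f(b) = C1*exp(b) - 12*b^2/7 - 24*b/7 - 24/7


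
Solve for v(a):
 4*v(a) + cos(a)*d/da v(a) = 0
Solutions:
 v(a) = C1*(sin(a)^2 - 2*sin(a) + 1)/(sin(a)^2 + 2*sin(a) + 1)


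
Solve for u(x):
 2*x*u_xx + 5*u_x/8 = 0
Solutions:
 u(x) = C1 + C2*x^(11/16)


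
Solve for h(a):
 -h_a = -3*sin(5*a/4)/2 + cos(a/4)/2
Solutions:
 h(a) = C1 - 2*sin(a/4) - 6*cos(5*a/4)/5


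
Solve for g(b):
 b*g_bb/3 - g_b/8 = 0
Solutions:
 g(b) = C1 + C2*b^(11/8)


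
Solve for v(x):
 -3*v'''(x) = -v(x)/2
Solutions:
 v(x) = C3*exp(6^(2/3)*x/6) + (C1*sin(2^(2/3)*3^(1/6)*x/4) + C2*cos(2^(2/3)*3^(1/6)*x/4))*exp(-6^(2/3)*x/12)


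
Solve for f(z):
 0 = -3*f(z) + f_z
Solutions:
 f(z) = C1*exp(3*z)


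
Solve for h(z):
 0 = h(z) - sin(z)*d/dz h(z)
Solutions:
 h(z) = C1*sqrt(cos(z) - 1)/sqrt(cos(z) + 1)


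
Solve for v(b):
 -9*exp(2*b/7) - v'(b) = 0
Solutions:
 v(b) = C1 - 63*exp(2*b/7)/2


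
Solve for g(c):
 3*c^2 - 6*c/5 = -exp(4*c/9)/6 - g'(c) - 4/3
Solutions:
 g(c) = C1 - c^3 + 3*c^2/5 - 4*c/3 - 3*exp(4*c/9)/8


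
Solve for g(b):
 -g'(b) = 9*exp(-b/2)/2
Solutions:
 g(b) = C1 + 9*exp(-b/2)


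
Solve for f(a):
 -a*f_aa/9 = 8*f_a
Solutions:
 f(a) = C1 + C2/a^71


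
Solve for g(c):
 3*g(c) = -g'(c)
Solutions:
 g(c) = C1*exp(-3*c)


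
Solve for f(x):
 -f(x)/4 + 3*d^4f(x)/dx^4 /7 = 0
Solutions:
 f(x) = C1*exp(-sqrt(2)*3^(3/4)*7^(1/4)*x/6) + C2*exp(sqrt(2)*3^(3/4)*7^(1/4)*x/6) + C3*sin(sqrt(2)*3^(3/4)*7^(1/4)*x/6) + C4*cos(sqrt(2)*3^(3/4)*7^(1/4)*x/6)


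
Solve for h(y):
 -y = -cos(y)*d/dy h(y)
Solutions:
 h(y) = C1 + Integral(y/cos(y), y)


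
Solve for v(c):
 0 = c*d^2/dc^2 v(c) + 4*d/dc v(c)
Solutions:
 v(c) = C1 + C2/c^3


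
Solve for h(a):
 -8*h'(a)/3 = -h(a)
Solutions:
 h(a) = C1*exp(3*a/8)


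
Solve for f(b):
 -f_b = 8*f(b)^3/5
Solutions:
 f(b) = -sqrt(10)*sqrt(-1/(C1 - 8*b))/2
 f(b) = sqrt(10)*sqrt(-1/(C1 - 8*b))/2


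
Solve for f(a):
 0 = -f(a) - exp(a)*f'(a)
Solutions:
 f(a) = C1*exp(exp(-a))


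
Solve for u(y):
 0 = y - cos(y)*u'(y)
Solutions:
 u(y) = C1 + Integral(y/cos(y), y)
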